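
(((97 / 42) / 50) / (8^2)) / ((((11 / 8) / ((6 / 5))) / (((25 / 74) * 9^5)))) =5727753 / 455840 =12.57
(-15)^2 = 225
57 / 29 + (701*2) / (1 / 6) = 244005 / 29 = 8413.97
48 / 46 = 24 / 23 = 1.04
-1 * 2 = -2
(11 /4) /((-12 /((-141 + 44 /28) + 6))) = 30.58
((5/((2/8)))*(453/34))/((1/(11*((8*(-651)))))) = -259514640/17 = -15265567.06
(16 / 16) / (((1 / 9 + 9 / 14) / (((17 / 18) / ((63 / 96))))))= 544 / 285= 1.91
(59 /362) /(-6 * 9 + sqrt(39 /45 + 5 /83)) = -1983285 /656897146 -59 * sqrt(1436730) /1313794292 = -0.00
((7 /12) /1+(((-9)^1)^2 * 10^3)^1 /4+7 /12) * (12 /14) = 121507 /7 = 17358.14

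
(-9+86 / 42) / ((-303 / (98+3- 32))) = 1.58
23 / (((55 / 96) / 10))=4416 / 11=401.45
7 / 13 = 0.54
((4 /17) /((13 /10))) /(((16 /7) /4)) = 0.32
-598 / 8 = -299 / 4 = -74.75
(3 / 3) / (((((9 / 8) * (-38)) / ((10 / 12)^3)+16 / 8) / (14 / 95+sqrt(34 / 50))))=-25 * sqrt(17) / 8984-175 / 85348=-0.01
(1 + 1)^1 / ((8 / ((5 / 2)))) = 5 / 8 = 0.62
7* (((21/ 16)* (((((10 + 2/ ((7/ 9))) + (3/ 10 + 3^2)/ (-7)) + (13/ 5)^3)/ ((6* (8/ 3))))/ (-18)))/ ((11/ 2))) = -117677/ 704000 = -0.17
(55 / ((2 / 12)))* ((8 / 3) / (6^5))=55 / 486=0.11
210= 210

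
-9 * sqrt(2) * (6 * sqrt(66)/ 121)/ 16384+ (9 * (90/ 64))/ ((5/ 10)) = 405/ 16-27 * sqrt(33)/ 495616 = 25.31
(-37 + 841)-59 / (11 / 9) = 8313 / 11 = 755.73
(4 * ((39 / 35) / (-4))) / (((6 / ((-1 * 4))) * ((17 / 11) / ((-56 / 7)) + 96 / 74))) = 84656 / 125825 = 0.67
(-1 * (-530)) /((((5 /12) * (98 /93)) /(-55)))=-3253140 /49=-66390.61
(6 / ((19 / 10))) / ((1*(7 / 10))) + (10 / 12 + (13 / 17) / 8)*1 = 295207 / 54264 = 5.44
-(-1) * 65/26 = 5/2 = 2.50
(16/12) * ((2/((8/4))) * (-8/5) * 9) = -96/5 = -19.20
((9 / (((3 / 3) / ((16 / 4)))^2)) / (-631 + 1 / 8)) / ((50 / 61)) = -35136 / 126175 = -0.28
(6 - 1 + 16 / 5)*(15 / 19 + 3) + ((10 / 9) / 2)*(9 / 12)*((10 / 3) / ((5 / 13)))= 59311 / 1710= 34.68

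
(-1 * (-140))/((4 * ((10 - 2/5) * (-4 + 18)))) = 25/96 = 0.26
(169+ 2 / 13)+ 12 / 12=2212 / 13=170.15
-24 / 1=-24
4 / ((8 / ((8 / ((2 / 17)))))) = 34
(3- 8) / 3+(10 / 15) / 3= -13 / 9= -1.44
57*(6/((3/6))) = 684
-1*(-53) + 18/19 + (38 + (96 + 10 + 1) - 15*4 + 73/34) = 91147/646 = 141.09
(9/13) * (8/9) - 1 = -5/13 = -0.38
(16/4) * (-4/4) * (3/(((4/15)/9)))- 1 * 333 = -738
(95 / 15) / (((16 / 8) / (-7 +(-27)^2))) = 2286.33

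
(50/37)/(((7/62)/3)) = 9300/259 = 35.91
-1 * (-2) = 2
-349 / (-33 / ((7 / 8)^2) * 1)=17101 / 2112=8.10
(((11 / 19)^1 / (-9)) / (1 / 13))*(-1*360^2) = 2059200 / 19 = 108378.95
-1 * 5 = -5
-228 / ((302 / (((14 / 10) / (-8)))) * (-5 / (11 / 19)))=-231 / 15100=-0.02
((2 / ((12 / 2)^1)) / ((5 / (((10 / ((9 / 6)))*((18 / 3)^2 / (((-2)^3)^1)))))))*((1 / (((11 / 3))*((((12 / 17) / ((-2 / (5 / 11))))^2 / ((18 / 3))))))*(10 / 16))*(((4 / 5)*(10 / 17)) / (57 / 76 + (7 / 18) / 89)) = -599148 / 12085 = -49.58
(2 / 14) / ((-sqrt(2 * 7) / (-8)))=4 * sqrt(14) / 49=0.31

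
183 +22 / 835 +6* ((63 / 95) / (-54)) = 2902544 / 15865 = 182.95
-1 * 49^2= -2401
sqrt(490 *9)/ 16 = 21 *sqrt(10)/ 16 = 4.15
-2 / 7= -0.29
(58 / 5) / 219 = 58 / 1095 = 0.05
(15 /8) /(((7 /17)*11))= 255 /616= 0.41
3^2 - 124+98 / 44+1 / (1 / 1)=-2459 / 22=-111.77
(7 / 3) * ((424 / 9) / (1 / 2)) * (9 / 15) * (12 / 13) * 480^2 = 364707840 / 13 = 28054449.23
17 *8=136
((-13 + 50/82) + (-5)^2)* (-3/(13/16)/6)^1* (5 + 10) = -62040/533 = -116.40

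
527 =527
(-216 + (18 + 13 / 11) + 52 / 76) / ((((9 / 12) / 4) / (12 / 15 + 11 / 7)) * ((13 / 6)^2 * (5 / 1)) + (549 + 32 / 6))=-217749504 / 617485693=-0.35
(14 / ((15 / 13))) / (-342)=-91 / 2565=-0.04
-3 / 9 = -0.33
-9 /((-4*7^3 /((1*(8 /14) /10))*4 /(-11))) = -99 /96040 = -0.00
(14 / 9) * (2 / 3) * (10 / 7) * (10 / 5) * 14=1120 / 27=41.48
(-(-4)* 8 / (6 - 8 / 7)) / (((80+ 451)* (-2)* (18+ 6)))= -7 / 27081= -0.00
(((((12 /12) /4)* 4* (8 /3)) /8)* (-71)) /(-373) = 0.06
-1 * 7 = -7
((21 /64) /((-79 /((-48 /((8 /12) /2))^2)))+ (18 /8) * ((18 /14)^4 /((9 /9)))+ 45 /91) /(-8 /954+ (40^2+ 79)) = -373954751325 /7899316247732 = -0.05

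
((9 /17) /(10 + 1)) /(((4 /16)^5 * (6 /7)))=10752 /187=57.50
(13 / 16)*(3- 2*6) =-117 / 16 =-7.31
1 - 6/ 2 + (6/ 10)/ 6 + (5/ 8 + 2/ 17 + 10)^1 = 6013/ 680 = 8.84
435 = 435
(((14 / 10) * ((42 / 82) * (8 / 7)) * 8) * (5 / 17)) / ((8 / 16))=2688 / 697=3.86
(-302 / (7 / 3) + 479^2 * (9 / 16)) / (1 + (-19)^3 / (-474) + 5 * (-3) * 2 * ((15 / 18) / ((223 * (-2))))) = 763183608237 / 91906304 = 8303.93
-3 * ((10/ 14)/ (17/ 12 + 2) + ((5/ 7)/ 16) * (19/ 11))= -6195/ 7216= -0.86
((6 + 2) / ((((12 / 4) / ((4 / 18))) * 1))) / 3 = 16 / 81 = 0.20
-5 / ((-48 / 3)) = 5 / 16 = 0.31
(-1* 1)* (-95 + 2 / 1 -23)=116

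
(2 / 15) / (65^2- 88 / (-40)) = 1 / 31704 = 0.00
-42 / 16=-21 / 8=-2.62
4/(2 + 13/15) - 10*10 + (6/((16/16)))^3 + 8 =5392/43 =125.40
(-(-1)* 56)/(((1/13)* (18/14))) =5096/9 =566.22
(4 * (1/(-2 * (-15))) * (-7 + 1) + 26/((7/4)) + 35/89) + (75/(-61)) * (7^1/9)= 7692254/570045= 13.49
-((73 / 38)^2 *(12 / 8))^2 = -255584169 / 8340544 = -30.64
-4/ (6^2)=-0.11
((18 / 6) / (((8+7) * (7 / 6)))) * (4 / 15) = 0.05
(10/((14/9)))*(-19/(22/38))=-16245/77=-210.97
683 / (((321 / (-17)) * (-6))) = 11611 / 1926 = 6.03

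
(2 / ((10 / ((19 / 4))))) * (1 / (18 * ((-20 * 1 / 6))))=-19 / 1200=-0.02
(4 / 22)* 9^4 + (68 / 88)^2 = 577657 / 484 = 1193.51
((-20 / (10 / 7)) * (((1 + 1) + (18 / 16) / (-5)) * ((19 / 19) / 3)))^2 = 247009 / 3600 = 68.61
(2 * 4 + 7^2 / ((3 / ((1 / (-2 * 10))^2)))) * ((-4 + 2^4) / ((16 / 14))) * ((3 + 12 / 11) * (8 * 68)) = 10334079 / 55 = 187892.35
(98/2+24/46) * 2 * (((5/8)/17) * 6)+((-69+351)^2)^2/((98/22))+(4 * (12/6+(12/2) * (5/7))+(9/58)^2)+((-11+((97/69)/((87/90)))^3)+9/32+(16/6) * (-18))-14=660566570726367067795/465289829984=1419688392.39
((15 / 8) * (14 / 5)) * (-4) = -21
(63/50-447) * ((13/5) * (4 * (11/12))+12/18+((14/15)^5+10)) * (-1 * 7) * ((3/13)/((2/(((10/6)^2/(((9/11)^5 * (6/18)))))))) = 10228745190467419/59787112500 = 171086.12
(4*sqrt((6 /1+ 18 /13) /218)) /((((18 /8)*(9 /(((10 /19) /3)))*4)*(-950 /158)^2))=199712*sqrt(4251) /295220791125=0.00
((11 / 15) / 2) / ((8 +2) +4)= 11 / 420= 0.03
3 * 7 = 21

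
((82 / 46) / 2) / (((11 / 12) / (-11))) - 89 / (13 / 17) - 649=-232048 / 299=-776.08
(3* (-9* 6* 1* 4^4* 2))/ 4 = -20736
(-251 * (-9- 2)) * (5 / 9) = 13805 / 9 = 1533.89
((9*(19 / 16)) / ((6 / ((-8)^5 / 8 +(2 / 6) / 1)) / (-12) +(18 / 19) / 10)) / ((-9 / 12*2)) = -22178035 / 295268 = -75.11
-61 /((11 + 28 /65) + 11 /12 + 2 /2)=-4.57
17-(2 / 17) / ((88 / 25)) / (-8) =101753 / 5984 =17.00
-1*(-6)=6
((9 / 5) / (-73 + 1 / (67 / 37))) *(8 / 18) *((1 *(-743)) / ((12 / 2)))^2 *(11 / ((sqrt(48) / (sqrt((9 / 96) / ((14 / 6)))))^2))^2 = -4475461243 / 311749509120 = -0.01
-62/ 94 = -31/ 47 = -0.66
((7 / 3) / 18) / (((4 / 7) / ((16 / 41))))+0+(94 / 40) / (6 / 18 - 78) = 300593 / 5158620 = 0.06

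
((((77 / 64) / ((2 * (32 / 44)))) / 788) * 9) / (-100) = -7623 / 80691200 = -0.00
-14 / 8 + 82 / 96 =-43 / 48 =-0.90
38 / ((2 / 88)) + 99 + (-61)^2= 5492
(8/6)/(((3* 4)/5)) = 0.56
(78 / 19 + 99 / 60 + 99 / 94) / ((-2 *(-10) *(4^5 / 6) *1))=364797 / 182886400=0.00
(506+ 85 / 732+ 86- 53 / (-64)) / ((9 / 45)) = 34722815 / 11712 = 2964.72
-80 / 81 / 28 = -20 / 567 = -0.04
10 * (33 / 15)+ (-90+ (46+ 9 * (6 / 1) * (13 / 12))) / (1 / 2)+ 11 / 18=929 / 18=51.61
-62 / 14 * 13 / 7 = -403 / 49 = -8.22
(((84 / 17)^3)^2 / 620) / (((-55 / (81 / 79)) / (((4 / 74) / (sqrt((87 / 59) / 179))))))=-4742523426816 * sqrt(918807) / 17442740879881075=-0.26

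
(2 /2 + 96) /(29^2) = 97 /841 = 0.12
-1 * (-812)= 812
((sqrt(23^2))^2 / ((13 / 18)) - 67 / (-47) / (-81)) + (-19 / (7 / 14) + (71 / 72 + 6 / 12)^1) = 275538193 / 395928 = 695.93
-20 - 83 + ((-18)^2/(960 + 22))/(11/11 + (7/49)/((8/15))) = -3581611/34861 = -102.74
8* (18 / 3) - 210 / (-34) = 54.18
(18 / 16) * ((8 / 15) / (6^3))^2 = 1 / 145800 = 0.00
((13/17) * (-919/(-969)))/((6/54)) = 35841/5491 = 6.53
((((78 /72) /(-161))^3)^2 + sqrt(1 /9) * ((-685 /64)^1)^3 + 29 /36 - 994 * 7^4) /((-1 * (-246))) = -9703.26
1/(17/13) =13/17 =0.76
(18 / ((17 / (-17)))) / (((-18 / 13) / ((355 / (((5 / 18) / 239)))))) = 3970746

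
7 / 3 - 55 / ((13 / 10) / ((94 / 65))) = -29837 / 507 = -58.85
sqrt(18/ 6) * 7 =12.12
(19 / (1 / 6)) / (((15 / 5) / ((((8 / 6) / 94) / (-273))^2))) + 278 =411915671774 / 1481711049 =278.00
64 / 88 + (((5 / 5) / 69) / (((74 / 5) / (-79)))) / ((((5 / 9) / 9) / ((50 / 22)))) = -39709 / 18722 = -2.12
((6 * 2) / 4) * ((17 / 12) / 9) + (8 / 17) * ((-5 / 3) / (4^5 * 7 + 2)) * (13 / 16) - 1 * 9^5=-59048.53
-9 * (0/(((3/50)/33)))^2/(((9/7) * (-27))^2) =0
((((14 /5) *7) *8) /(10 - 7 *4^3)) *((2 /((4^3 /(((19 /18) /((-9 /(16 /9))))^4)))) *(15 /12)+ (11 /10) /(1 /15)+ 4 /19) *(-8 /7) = 8034590951166752 /1175189301297441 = 6.84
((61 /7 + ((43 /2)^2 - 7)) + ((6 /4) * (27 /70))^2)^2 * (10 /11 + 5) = 1076591753485573 /845152000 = 1273843.94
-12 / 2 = -6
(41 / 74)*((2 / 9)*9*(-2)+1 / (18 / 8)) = -656 / 333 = -1.97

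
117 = 117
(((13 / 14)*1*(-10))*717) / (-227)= 46605 / 1589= 29.33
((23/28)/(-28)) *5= -115/784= -0.15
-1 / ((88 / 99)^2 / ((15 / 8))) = -1215 / 512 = -2.37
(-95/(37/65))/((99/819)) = -561925/407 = -1380.65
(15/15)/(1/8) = 8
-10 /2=-5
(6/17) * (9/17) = 54/289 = 0.19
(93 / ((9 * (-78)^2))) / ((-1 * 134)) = -31 / 2445768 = -0.00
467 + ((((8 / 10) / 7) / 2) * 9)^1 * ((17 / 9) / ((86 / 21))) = 100456 / 215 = 467.24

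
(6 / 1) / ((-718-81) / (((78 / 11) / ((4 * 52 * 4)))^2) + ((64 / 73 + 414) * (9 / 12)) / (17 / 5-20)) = -654372 / 1199675513233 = -0.00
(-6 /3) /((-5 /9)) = 18 /5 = 3.60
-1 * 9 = -9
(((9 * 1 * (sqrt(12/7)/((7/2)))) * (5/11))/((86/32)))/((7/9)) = 25920 * sqrt(21)/162239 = 0.73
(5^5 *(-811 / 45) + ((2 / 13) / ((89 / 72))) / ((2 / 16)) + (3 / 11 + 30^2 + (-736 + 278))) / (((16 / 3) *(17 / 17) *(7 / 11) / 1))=-400014052 / 24297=-16463.52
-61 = -61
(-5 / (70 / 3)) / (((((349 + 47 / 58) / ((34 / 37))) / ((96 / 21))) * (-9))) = 31552 / 110351871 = 0.00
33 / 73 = 0.45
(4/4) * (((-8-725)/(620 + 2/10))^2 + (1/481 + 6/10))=46228760173/23126963405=2.00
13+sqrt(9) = 16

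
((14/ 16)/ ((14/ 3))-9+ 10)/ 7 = 19/ 112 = 0.17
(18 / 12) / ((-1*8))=-3 / 16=-0.19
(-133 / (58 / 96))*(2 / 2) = -6384 / 29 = -220.14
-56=-56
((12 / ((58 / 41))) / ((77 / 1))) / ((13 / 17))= 4182 / 29029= 0.14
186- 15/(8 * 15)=1487/8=185.88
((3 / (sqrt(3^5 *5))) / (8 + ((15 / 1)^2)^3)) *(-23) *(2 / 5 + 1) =-161 *sqrt(15) / 2562892425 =-0.00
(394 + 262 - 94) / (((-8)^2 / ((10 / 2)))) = 1405 / 32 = 43.91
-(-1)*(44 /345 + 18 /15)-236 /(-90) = 4088 /1035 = 3.95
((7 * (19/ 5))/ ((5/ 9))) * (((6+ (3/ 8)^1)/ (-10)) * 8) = -61047/ 250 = -244.19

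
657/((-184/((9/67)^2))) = -53217/825976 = -0.06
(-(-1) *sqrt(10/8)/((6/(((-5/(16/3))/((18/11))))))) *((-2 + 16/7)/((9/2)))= -55 *sqrt(5)/18144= -0.01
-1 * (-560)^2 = -313600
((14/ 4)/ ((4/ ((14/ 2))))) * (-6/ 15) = -49/ 20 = -2.45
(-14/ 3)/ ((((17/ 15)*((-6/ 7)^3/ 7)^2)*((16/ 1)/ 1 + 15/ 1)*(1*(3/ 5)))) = -1008840175/ 36881568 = -27.35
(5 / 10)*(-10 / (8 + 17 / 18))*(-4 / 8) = 45 / 161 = 0.28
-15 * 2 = -30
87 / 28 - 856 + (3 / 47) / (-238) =-19080925 / 22372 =-852.89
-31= -31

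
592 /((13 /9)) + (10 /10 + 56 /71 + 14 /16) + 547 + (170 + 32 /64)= 8343993 /7384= 1130.01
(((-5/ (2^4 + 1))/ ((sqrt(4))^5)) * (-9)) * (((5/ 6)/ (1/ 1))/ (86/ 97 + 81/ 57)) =138225/ 4627264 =0.03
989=989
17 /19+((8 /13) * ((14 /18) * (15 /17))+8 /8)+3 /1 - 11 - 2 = -96782 /12597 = -7.68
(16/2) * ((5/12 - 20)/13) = -470/39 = -12.05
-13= -13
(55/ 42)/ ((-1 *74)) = -0.02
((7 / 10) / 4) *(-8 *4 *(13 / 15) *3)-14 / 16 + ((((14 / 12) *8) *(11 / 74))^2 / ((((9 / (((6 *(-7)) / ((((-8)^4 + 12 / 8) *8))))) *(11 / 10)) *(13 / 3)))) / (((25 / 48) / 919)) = -24719275637 / 1591051800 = -15.54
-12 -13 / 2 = -37 / 2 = -18.50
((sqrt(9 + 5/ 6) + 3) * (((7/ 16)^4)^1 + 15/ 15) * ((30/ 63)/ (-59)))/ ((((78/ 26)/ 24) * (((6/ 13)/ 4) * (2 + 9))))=-4415905 * sqrt(354)/ 502419456 - 4415905/ 27912192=-0.32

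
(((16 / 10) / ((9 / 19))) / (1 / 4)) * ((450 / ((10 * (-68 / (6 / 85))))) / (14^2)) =-228 / 70805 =-0.00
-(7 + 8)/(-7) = 15/7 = 2.14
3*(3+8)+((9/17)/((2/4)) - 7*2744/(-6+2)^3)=45449/136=334.18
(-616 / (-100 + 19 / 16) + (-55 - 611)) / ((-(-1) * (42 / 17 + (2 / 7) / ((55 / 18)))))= -200794825 / 780363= -257.31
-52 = -52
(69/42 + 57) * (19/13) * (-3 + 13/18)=-639559/3276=-195.23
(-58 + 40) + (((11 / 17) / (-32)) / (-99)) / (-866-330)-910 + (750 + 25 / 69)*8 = 29716657151 / 5855616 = 5074.90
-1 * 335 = -335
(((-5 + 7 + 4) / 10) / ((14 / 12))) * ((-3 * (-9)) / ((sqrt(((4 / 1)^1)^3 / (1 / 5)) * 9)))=27 * sqrt(5) / 700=0.09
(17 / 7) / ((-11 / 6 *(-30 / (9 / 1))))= 153 / 385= 0.40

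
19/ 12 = 1.58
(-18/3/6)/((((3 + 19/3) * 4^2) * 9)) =-1/1344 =-0.00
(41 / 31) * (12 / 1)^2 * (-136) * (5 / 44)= -1003680 / 341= -2943.34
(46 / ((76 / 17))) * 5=1955 / 38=51.45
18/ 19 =0.95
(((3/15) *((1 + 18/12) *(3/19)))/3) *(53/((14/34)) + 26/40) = 18111/5320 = 3.40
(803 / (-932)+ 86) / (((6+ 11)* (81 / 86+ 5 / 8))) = 6824014 / 2134979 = 3.20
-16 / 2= -8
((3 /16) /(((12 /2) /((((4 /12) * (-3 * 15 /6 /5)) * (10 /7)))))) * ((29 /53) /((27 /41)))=-5945 /320544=-0.02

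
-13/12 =-1.08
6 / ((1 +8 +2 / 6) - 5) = 18 / 13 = 1.38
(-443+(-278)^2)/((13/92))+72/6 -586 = 543223.85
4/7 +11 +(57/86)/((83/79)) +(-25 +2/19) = -12049637/949354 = -12.69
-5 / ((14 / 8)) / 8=-5 / 14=-0.36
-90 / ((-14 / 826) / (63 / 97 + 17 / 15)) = 918276 / 97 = 9466.76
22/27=0.81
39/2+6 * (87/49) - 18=1191/98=12.15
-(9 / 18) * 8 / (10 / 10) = -4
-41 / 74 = -0.55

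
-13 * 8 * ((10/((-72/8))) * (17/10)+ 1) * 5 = 4160/9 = 462.22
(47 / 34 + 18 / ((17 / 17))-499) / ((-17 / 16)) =130456 / 289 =451.40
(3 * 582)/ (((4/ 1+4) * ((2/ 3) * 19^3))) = 0.05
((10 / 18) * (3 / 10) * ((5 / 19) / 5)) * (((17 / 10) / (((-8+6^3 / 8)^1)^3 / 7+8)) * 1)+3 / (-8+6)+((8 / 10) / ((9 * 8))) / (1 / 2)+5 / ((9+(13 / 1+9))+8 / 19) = -229843261 / 174304100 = -1.32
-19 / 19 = -1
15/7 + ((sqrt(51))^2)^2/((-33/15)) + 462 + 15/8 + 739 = 14011/616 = 22.75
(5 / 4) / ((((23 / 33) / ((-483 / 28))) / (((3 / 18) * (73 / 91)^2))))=-879285 / 264992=-3.32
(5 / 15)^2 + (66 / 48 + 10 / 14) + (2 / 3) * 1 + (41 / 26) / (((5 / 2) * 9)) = 96221 / 32760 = 2.94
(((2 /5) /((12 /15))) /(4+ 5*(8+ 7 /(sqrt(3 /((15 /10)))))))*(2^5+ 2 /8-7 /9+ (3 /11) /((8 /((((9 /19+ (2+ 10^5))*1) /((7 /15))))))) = 772834193 /6336918-3864170965*sqrt(2) /79664112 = 53.36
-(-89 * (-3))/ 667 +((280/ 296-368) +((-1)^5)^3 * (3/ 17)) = -154236939/ 419543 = -367.63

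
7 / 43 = 0.16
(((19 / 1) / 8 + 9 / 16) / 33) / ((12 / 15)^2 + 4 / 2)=1175 / 34848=0.03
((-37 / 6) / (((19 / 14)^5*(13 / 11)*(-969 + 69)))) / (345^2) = 27361796 / 2586147672493125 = 0.00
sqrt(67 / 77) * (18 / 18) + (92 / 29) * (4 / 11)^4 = 23552 / 424589 + sqrt(5159) / 77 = 0.99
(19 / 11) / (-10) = -19 / 110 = -0.17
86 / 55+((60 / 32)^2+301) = 306.08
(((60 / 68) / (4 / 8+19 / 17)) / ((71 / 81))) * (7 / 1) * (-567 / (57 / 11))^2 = 52153.69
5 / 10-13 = -25 / 2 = -12.50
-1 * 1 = -1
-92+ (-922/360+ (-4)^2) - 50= -23141/180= -128.56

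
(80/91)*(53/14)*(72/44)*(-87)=-3319920/7007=-473.80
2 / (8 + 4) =1 / 6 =0.17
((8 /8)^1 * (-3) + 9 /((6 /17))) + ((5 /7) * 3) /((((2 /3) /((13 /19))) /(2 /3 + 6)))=9885 /266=37.16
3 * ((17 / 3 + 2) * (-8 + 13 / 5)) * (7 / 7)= -621 / 5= -124.20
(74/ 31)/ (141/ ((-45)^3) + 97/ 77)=86538375/ 45612718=1.90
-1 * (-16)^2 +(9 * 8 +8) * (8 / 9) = -1664 / 9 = -184.89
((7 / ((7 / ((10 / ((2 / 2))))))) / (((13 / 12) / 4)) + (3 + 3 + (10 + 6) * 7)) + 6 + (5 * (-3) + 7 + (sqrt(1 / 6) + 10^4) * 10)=100157.01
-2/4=-1/2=-0.50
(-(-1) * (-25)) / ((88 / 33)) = -75 / 8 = -9.38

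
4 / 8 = 1 / 2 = 0.50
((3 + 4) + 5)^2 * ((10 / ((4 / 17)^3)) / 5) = 44217 / 2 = 22108.50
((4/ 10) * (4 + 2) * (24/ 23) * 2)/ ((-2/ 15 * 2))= -432/ 23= -18.78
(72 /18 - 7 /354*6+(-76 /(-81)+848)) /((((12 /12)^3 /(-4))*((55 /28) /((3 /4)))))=-22823500 /17523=-1302.49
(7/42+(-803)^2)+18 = 3868963/6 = 644827.17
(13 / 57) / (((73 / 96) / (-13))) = -5408 / 1387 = -3.90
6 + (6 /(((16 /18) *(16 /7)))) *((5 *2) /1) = 1137 /32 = 35.53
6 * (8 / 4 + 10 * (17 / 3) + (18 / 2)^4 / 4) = 20387 / 2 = 10193.50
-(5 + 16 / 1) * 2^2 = -84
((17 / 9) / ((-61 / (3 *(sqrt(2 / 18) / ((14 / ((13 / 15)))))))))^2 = 48841 / 13291784100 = 0.00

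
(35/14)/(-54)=-5/108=-0.05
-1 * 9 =-9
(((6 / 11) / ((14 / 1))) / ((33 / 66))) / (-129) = -2 / 3311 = -0.00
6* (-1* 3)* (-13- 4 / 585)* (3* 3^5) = 11093922 / 65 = 170675.72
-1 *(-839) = 839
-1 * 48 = -48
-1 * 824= -824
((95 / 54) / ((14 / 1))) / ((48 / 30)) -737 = -4456901 / 6048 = -736.92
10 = 10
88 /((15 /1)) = 88 /15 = 5.87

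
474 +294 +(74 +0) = 842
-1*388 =-388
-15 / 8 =-1.88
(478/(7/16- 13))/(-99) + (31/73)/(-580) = 323199451/842523660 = 0.38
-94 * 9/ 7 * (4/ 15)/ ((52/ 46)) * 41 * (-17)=19871.39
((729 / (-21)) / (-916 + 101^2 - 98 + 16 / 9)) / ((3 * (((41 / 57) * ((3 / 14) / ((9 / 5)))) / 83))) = -20693394 / 16953295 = -1.22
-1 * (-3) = 3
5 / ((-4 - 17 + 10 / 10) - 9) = -5 / 29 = -0.17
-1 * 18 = -18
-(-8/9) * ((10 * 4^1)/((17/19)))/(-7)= -6080/1071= -5.68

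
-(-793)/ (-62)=-793/ 62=-12.79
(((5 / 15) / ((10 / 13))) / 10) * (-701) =-9113 / 300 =-30.38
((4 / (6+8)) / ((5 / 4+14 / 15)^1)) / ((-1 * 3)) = -40 / 917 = -0.04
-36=-36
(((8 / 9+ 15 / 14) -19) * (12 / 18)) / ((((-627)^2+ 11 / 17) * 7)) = -36499 / 8841878892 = -0.00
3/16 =0.19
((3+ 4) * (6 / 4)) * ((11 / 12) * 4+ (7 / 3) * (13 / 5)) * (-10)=-1022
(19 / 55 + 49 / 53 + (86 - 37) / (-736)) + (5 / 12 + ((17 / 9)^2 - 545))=-93808879243 / 173780640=-539.81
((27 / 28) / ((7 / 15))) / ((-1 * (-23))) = 405 / 4508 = 0.09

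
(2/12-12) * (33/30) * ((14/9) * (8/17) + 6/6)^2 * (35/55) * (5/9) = -34901825/2528172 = -13.81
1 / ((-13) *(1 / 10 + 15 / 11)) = -110 / 2093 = -0.05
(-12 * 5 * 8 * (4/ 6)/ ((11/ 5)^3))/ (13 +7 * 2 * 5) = -40000/ 110473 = -0.36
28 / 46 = 14 / 23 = 0.61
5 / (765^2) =1 / 117045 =0.00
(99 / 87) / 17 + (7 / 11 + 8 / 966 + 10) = 28056944 / 2619309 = 10.71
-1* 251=-251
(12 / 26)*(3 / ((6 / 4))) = 12 / 13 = 0.92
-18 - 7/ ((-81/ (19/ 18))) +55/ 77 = -175487/ 10206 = -17.19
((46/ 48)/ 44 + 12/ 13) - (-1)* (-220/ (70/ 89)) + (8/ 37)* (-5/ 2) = -993101119/ 3555552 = -279.31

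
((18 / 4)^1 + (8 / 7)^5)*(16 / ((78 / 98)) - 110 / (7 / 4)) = -1265238964 / 4588311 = -275.75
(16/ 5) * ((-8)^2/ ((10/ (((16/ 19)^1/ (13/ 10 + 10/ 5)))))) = 16384/ 3135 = 5.23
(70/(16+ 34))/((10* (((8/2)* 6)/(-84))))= -49/100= -0.49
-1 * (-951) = 951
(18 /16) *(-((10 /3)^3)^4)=-125000000000 /59049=-2116885.98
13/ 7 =1.86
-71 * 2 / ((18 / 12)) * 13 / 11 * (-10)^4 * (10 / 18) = -184600000 / 297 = -621548.82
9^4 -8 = 6553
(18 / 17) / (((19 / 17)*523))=18 / 9937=0.00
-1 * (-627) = 627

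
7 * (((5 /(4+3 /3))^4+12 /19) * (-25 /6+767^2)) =765946853 /114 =6718832.04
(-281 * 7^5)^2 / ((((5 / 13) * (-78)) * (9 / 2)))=-22304528136289 / 135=-165218726935.47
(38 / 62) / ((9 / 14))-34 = -9220 / 279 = -33.05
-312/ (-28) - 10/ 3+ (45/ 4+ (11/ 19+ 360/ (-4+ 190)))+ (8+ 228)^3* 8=5202602746241/ 49476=105154069.57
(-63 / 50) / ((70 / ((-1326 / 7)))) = 5967 / 1750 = 3.41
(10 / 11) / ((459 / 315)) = 350 / 561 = 0.62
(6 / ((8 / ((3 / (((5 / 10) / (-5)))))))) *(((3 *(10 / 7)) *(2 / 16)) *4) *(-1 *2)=675 / 7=96.43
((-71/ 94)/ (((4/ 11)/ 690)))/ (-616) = 2.33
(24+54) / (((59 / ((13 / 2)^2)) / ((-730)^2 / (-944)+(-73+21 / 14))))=-989302509 / 27848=-35525.08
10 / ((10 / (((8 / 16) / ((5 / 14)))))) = 7 / 5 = 1.40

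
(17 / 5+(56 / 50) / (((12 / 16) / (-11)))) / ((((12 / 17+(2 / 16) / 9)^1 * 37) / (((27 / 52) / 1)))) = -0.25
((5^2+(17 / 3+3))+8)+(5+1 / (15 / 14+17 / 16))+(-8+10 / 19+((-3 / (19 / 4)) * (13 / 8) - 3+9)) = 64007 / 1434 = 44.64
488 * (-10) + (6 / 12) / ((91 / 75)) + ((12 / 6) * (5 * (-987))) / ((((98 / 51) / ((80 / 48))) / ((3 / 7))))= -10890745 / 1274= -8548.47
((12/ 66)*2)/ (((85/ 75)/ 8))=480/ 187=2.57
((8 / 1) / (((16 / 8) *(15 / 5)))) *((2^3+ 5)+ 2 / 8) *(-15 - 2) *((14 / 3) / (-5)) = 12614 / 45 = 280.31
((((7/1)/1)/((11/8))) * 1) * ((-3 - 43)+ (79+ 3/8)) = 1869/11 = 169.91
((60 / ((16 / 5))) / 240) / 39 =5 / 2496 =0.00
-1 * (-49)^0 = -1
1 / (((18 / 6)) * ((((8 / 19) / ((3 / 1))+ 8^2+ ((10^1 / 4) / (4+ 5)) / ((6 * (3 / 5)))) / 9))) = 18468 / 395323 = 0.05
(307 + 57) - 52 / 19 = 6864 / 19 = 361.26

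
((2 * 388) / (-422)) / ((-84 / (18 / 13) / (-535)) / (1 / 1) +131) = -622740 / 44402207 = -0.01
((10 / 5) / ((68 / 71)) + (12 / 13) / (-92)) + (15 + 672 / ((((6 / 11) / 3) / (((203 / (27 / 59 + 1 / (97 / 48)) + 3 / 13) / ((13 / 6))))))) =3800094301459 / 10440482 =363976.90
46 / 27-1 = 19 / 27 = 0.70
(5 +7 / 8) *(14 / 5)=329 / 20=16.45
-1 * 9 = -9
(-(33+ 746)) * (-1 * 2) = 1558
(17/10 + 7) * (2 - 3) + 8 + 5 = 43/10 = 4.30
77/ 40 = 1.92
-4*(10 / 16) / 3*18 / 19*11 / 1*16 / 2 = -1320 / 19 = -69.47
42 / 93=14 / 31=0.45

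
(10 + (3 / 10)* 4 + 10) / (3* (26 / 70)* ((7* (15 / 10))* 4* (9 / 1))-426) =-53 / 12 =-4.42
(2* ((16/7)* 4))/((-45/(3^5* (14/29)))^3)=-987614208/3048625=-323.95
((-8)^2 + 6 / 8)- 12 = 211 / 4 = 52.75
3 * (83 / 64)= 3.89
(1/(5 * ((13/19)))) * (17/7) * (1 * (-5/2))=-1.77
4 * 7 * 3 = 84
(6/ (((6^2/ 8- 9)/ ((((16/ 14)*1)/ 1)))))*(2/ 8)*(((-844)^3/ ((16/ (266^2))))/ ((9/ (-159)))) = -161041737313408/ 9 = -17893526368156.44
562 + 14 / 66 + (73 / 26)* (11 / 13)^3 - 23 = 1019635247 / 1885026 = 540.91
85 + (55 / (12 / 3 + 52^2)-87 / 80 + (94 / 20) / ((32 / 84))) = 65175 / 677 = 96.27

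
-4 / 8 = -1 / 2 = -0.50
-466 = -466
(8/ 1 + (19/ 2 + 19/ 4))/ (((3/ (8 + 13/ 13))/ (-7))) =-1869/ 4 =-467.25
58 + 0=58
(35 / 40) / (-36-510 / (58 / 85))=-203 / 181752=-0.00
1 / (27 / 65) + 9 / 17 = 1348 / 459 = 2.94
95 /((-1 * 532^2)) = -5 /14896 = -0.00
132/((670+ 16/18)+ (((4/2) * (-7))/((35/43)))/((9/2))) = 990/5003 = 0.20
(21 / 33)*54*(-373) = -140994 / 11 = -12817.64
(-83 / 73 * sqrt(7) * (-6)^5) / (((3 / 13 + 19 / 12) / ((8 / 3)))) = 268489728 * sqrt(7) / 20659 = 34384.87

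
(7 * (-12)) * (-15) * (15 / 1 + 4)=23940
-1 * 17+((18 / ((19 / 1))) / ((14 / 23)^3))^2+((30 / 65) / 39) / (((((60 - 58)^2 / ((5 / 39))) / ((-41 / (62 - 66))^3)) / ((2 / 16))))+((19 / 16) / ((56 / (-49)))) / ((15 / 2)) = 799922178532921 / 1433232720890880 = 0.56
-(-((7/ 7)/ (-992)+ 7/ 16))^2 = -187489/ 984064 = -0.19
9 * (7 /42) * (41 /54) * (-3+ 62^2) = 157481 /36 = 4374.47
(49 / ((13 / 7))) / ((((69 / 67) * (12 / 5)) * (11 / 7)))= 804335 / 118404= 6.79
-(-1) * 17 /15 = 17 /15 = 1.13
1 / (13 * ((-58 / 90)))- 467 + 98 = -139158 / 377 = -369.12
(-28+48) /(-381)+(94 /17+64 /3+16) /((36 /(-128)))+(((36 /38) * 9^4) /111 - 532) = -25754122282 /40979979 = -628.46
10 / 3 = 3.33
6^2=36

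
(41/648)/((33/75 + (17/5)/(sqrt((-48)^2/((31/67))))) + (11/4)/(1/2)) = 36260400/3403937753 - 174250 * sqrt(2077)/91906319331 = 0.01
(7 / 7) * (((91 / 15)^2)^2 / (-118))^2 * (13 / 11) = 61132828589969773 / 392542579687500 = 155.74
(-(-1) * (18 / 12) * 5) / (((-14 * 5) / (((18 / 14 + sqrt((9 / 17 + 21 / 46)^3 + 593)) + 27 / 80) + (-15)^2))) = -380727 / 15680-3 * sqrt(222117631884170) / 17122672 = -26.89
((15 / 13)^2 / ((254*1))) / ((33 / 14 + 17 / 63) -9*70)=-14175 / 1696628687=-0.00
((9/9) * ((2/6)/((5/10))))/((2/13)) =13/3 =4.33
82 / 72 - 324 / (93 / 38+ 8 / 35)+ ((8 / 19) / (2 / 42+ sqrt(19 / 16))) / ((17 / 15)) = -41515802293729 / 346094826876+ 211680 * sqrt(19) / 2701249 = -119.61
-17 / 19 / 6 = -17 / 114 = -0.15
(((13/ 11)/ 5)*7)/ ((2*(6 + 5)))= 91/ 1210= 0.08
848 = 848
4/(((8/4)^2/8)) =8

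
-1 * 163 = -163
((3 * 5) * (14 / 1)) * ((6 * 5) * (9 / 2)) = 28350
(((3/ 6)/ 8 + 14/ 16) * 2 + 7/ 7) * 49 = 1127/ 8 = 140.88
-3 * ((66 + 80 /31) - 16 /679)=-4329174 /21049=-205.67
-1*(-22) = 22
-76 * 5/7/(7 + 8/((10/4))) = -1900/357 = -5.32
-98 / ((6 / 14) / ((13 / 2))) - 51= -4612 / 3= -1537.33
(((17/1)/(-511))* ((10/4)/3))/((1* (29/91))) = -1105/12702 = -0.09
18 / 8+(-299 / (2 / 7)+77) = -3869 / 4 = -967.25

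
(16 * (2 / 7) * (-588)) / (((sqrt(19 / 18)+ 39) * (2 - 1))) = -1886976 / 27359+ 8064 * sqrt(38) / 27359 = -67.15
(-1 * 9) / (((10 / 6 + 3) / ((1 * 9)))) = -243 / 14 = -17.36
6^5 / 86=3888 / 43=90.42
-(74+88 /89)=-74.99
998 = 998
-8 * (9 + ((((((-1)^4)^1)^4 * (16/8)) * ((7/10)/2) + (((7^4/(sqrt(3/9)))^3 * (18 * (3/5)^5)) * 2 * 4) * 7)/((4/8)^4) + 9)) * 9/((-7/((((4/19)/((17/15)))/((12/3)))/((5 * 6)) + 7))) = 23772888/11305 + 3785433069113091099648 * sqrt(3)/1009375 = 6495665539920629.81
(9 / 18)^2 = 1 / 4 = 0.25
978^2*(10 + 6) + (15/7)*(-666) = 107116218/7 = 15302316.86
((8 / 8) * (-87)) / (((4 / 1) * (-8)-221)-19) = 87 / 272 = 0.32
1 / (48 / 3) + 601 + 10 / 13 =125181 / 208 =601.83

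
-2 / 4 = -1 / 2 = -0.50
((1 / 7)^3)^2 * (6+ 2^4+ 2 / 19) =60 / 319333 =0.00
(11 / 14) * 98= 77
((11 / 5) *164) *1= 1804 / 5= 360.80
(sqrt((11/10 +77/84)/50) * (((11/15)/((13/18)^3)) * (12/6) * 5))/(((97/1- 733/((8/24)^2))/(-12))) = 117612 * sqrt(30)/89253125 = 0.01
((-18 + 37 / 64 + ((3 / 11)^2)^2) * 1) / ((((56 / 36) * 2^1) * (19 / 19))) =-146875779 / 26236672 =-5.60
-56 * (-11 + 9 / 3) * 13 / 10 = 2912 / 5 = 582.40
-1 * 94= -94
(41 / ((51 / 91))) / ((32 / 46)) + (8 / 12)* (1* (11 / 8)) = 86561 / 816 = 106.08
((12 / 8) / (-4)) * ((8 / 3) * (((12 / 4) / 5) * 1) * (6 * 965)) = -3474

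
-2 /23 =-0.09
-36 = -36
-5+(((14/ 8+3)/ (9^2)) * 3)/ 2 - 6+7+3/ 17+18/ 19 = -194527/ 69768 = -2.79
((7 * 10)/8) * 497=4348.75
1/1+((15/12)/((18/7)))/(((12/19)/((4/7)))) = 311/216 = 1.44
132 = 132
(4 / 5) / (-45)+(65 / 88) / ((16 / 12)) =42467 / 79200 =0.54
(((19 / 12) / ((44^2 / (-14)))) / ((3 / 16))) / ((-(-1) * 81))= -133 / 176418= -0.00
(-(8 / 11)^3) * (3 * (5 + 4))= -13824 / 1331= -10.39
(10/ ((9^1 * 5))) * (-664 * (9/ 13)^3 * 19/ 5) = -2043792/ 10985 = -186.05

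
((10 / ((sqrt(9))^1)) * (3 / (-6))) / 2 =-5 / 6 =-0.83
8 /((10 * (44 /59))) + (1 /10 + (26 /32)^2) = 25807 /14080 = 1.83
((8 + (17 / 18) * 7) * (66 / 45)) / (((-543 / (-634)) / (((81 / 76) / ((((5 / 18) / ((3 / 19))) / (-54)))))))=-1337104098 / 1633525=-818.54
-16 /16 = -1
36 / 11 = 3.27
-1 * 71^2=-5041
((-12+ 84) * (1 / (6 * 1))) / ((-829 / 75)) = -900 / 829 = -1.09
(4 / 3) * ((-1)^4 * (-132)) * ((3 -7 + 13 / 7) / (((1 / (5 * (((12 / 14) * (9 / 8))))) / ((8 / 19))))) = 712800 / 931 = 765.63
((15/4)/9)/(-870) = -1/2088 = -0.00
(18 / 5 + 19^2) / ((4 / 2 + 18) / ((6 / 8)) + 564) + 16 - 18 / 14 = 950863 / 62020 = 15.33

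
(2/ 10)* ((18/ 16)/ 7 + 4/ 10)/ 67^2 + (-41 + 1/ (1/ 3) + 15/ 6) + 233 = 1241208657/ 6284600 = 197.50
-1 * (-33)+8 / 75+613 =48458 / 75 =646.11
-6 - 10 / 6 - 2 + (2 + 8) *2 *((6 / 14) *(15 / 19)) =-2.90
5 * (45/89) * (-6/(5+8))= -1350/1157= -1.17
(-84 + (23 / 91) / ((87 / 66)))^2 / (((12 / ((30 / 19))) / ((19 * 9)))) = 1100613800250 / 6964321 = 158036.05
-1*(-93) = 93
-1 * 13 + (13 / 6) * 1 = -10.83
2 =2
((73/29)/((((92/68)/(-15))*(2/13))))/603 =-80665/268134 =-0.30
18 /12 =3 /2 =1.50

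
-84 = -84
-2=-2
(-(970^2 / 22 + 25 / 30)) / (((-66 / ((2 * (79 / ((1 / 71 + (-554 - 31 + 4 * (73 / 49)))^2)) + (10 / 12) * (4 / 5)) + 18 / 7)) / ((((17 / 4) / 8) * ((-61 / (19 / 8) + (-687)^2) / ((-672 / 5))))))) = -14137234456082465541994177075 / 3611077536301928275968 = -3914962.86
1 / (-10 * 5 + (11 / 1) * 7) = 1 / 27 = 0.04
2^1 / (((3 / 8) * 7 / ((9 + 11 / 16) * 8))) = 1240 / 21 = 59.05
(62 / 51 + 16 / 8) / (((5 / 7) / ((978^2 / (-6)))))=-717675.58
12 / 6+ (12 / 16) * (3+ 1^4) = 5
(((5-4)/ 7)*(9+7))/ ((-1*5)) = -16/ 35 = -0.46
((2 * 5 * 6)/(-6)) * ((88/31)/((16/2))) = -110/31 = -3.55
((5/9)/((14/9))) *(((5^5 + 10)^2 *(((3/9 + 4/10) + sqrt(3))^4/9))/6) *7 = 382470836 *sqrt(3)/81 + 10486890799/1215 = 16809691.03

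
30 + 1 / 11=331 / 11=30.09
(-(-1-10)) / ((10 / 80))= 88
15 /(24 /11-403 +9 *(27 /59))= -9735 /257458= -0.04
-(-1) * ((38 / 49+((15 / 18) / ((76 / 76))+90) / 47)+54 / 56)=101491 / 27636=3.67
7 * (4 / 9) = 28 / 9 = 3.11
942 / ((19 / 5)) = 247.89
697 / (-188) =-697 / 188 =-3.71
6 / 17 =0.35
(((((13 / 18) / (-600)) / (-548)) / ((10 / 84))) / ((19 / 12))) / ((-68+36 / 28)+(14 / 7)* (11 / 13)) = -8281 / 46205853000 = -0.00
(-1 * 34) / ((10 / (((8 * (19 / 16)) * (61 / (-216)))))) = 19703 / 2160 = 9.12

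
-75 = -75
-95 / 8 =-11.88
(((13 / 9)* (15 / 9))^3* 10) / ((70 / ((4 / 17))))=0.47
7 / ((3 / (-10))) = -70 / 3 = -23.33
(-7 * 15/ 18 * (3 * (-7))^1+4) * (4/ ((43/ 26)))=13156/ 43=305.95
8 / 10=4 / 5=0.80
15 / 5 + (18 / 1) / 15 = 21 / 5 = 4.20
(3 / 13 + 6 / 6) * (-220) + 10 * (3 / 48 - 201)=-237135 / 104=-2280.14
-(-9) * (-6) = -54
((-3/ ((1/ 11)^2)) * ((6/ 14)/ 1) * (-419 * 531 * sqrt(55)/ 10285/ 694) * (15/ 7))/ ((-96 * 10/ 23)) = -46055223 * sqrt(55)/ 184992640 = -1.85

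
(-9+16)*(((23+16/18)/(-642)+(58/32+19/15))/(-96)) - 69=-1535860279/22187520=-69.22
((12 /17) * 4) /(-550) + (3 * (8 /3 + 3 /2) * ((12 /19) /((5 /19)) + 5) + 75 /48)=7035491 /74800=94.06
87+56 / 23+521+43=15029 / 23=653.43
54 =54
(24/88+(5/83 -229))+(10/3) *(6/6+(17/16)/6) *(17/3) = -81420571/394416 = -206.43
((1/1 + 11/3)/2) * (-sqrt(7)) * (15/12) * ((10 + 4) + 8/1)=-385 * sqrt(7)/6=-169.77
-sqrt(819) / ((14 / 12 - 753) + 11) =18* sqrt(91) / 4445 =0.04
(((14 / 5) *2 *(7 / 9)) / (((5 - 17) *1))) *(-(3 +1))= 196 / 135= 1.45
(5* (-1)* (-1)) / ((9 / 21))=35 / 3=11.67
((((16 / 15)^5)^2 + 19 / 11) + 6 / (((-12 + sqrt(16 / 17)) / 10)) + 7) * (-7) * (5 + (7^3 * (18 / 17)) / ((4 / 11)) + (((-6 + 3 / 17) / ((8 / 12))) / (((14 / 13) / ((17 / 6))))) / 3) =-5120954846310319897511 / 131125685625000000 + 14223945 * sqrt(17) / 20672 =-36216.77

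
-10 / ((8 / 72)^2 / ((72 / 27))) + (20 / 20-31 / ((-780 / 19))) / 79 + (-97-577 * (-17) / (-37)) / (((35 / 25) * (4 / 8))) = -6104026547 / 2279940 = -2677.28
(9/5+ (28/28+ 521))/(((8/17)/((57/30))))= 845937/400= 2114.84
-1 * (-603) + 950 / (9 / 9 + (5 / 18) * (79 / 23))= 881127 / 809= 1089.16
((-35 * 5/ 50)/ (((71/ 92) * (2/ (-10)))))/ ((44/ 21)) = 16905/ 1562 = 10.82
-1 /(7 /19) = -19 /7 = -2.71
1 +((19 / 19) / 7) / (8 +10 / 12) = 1.02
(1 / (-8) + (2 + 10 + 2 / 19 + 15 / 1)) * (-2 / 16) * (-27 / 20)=110727 / 24320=4.55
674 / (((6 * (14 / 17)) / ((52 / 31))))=148954 / 651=228.81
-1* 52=-52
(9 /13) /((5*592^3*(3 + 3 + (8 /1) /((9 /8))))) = 81 /1591330856960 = 0.00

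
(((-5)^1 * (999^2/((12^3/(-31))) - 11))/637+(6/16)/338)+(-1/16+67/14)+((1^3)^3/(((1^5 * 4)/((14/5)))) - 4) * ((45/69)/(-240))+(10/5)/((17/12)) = 152065738177/1036118720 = 146.76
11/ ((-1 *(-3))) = 11/ 3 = 3.67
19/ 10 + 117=1189/ 10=118.90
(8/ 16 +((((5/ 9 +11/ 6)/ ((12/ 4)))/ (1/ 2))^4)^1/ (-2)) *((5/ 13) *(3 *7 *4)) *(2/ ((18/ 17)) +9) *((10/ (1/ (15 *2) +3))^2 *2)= -8084608000000/ 389191959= -20772.80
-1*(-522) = 522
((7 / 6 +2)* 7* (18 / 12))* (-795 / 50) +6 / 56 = -147999 / 280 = -528.57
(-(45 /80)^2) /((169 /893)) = -72333 /43264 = -1.67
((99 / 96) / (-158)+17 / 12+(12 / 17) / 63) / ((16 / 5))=12827575 / 28879872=0.44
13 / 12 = 1.08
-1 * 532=-532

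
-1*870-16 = -886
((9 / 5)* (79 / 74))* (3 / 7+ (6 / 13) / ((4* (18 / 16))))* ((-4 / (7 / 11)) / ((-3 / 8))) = 403216 / 23569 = 17.11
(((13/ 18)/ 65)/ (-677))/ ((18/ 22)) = -11/ 548370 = -0.00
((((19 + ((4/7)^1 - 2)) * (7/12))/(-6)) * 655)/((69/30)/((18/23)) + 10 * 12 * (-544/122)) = 24572325/11685862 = 2.10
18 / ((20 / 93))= 837 / 10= 83.70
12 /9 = 1.33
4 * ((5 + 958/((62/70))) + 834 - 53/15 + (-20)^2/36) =10759304/1395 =7712.76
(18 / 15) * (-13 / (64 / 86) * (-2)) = 1677 / 40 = 41.92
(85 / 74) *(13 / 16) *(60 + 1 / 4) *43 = 11451115 / 4736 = 2417.89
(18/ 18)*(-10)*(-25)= 250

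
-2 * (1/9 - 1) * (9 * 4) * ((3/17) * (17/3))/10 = 32/5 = 6.40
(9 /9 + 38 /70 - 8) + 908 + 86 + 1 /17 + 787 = 1774.60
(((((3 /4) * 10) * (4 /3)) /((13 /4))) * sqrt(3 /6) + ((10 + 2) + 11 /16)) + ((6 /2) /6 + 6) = 20 * sqrt(2) /13 + 307 /16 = 21.36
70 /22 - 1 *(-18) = 233 /11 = 21.18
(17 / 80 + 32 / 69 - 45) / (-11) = 244667 / 60720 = 4.03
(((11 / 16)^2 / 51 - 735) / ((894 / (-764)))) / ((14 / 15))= 9164217245 / 13617408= 672.98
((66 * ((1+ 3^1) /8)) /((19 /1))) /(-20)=-33 /380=-0.09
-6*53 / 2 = -159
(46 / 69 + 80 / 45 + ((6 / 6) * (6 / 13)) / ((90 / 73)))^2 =2719201 / 342225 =7.95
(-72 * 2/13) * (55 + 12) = -9648/13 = -742.15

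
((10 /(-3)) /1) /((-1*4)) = 5 /6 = 0.83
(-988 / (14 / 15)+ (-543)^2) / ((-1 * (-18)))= 685511 / 42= 16321.69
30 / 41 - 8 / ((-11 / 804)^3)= 170467696122 / 54571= 3123778.13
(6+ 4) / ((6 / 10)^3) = 1250 / 27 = 46.30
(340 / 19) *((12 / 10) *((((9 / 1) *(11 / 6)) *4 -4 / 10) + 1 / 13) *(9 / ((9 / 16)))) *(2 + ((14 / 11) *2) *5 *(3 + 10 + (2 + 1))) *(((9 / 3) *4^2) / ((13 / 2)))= 465507606528 / 13585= 34266294.19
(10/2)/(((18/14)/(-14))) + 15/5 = -463/9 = -51.44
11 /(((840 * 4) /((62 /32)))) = 341 /53760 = 0.01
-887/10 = -88.70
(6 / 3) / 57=2 / 57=0.04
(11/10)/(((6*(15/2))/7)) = 77/450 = 0.17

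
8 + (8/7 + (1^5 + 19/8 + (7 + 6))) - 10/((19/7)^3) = 9609431/384104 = 25.02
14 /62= 0.23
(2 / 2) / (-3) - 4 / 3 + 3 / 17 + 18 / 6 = 77 / 51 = 1.51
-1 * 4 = -4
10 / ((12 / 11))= 55 / 6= 9.17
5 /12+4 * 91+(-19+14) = 4313 /12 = 359.42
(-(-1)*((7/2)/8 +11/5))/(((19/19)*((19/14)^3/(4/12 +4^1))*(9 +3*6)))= 940849/5555790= 0.17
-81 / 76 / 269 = -81 / 20444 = -0.00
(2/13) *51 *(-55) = -5610/13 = -431.54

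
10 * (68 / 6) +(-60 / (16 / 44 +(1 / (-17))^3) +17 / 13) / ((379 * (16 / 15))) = 174851160715 / 1548339312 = 112.93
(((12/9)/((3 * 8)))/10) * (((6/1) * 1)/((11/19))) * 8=76/165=0.46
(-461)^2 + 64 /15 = 3187879 /15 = 212525.27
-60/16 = -15/4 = -3.75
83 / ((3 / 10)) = 276.67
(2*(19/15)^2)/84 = 0.04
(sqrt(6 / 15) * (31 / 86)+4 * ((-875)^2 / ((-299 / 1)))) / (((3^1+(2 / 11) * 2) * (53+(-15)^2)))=-16843750 / 1537757+341 * sqrt(10) / 4422980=-10.95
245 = 245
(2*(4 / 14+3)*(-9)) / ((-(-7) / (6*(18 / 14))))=-22356 / 343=-65.18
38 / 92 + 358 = 16487 / 46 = 358.41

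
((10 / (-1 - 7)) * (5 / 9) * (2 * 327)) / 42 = -2725 / 252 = -10.81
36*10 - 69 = 291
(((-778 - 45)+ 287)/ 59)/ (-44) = 134/ 649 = 0.21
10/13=0.77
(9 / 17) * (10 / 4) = 45 / 34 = 1.32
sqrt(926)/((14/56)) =4 * sqrt(926) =121.72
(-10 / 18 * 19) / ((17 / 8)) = -760 / 153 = -4.97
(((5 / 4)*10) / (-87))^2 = 625 / 30276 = 0.02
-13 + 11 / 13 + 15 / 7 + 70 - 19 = 3730 / 91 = 40.99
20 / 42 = 10 / 21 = 0.48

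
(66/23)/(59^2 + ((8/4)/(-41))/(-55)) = 0.00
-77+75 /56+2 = -4125 /56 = -73.66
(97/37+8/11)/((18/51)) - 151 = -345571/2442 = -141.51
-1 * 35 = -35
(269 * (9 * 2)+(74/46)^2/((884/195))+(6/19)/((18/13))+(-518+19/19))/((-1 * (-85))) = 8869635431/174284340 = 50.89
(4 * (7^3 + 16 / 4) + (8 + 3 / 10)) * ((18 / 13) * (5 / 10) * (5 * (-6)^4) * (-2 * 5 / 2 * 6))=-2442966480 / 13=-187920498.46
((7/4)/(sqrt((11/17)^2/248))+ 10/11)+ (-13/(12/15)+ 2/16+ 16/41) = -53491/3608+ 119 * sqrt(62)/22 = 27.77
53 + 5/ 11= 588/ 11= 53.45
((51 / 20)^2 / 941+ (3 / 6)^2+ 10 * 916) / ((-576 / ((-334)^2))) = -96159060430189 / 54201600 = -1774100.03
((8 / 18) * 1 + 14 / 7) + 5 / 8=221 / 72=3.07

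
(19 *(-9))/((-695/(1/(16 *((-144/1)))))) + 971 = 971.00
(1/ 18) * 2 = 1/ 9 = 0.11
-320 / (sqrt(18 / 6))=-320 *sqrt(3) / 3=-184.75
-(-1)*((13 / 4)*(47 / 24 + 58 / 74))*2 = 31655 / 1776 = 17.82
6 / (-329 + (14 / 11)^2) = -0.02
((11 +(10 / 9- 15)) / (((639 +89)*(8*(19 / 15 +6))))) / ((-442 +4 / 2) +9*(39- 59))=1 / 9082752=0.00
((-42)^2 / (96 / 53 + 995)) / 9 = 10388 / 52831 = 0.20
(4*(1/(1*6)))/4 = 1/6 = 0.17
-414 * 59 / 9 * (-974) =2643436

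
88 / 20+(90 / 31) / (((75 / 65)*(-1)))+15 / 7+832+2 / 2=908174 / 1085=837.03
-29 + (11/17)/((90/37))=-43963/1530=-28.73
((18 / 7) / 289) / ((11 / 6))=108 / 22253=0.00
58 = 58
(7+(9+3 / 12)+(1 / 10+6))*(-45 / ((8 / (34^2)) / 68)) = -19764999 / 2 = -9882499.50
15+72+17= 104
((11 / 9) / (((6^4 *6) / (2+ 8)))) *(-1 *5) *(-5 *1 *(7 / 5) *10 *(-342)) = -182875 / 972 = -188.14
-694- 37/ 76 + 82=-46549/ 76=-612.49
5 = 5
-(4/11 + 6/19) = -142/209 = -0.68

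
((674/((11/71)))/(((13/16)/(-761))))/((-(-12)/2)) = -291335152/429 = -679102.92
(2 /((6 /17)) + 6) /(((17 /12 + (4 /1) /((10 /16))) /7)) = 700 /67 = 10.45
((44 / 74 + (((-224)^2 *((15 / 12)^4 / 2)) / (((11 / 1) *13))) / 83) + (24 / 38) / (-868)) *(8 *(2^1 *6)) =1000225997280 / 1810627819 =552.42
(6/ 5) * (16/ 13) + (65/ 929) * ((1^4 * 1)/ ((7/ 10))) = 666538/ 422695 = 1.58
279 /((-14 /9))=-2511 /14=-179.36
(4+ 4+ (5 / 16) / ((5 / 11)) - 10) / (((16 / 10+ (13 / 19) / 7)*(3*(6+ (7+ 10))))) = -4655 / 415472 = -0.01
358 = 358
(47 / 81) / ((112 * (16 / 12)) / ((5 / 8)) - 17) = 235 / 89883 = 0.00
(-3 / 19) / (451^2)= -3 / 3864619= -0.00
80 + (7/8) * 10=355/4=88.75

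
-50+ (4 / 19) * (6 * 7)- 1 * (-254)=4044 / 19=212.84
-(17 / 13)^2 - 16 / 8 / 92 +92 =701745 / 7774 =90.27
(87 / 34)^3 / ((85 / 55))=7243533 / 668168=10.84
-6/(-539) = 6/539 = 0.01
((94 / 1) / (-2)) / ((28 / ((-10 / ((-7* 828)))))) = -235 / 81144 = -0.00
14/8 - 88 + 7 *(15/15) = -317/4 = -79.25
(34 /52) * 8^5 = 278528 /13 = 21425.23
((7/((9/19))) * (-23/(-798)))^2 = 529/2916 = 0.18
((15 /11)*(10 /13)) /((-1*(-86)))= 75 /6149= 0.01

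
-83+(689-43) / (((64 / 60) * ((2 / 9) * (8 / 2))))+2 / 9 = 344765 / 576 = 598.55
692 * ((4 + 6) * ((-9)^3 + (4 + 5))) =-4982400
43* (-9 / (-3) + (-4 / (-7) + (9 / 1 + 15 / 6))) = 9073 / 14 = 648.07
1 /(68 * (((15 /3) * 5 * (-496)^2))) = 1 /418227200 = 0.00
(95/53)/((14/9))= 855/742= 1.15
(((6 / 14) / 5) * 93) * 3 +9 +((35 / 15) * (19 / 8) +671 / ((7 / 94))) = 9049.03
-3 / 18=-1 / 6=-0.17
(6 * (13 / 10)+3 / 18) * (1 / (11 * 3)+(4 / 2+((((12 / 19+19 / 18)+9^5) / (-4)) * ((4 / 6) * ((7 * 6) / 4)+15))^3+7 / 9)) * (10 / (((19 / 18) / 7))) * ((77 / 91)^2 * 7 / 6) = -1194998167692458179209807305119 / 79043335488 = -15118265952654254711.22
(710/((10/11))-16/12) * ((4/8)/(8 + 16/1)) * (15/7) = 11695/336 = 34.81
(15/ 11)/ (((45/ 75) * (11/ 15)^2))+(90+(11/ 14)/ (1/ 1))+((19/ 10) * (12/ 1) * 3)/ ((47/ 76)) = 900390913/ 4378990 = 205.62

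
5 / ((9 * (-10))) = -1 / 18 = -0.06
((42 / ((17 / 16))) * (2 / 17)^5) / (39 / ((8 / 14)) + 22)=86016 / 8713662409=0.00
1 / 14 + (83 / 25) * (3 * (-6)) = -20891 / 350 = -59.69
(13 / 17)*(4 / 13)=4 / 17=0.24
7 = 7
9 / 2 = 4.50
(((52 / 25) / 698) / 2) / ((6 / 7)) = 0.00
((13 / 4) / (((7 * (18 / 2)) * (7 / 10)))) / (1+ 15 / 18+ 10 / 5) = 65 / 3381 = 0.02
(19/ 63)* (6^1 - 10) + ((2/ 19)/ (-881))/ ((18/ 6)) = -1272206/ 1054557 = -1.21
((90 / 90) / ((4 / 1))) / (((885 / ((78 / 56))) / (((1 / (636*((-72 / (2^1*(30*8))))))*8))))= -0.00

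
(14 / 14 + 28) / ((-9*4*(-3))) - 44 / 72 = -37 / 108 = -0.34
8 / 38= 4 / 19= 0.21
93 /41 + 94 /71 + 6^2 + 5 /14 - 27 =527739 /40754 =12.95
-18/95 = -0.19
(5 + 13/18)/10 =0.57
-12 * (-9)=108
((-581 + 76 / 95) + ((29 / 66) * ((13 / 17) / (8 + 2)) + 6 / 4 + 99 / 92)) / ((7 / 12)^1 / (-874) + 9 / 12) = -5664012328 / 7348165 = -770.81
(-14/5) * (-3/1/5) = 42/25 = 1.68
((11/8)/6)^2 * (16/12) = 121/1728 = 0.07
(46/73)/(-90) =-23/3285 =-0.01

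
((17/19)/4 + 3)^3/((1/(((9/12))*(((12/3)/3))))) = 14706125/438976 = 33.50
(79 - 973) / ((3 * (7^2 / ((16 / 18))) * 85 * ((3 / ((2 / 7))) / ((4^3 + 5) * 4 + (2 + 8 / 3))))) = -4014656 / 2361555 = -1.70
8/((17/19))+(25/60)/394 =718741/80376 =8.94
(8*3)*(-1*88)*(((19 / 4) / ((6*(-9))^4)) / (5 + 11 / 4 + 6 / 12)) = -76 / 531441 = -0.00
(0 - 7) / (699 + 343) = -7 / 1042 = -0.01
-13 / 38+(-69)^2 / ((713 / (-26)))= -204919 / 1178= -173.96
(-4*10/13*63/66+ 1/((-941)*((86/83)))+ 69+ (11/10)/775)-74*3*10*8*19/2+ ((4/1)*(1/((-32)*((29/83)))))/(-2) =-1754606872391518007/10403603782000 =-168653.76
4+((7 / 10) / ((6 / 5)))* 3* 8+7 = 25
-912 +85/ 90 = -16399/ 18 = -911.06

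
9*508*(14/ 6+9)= 51816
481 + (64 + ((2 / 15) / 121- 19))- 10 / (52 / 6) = 12383771 / 23595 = 524.85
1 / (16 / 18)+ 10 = 89 / 8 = 11.12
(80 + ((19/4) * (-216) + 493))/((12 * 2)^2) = -151/192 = -0.79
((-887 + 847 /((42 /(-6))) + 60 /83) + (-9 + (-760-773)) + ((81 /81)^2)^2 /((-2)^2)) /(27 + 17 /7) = -5923939 /68392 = -86.62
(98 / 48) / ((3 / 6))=49 / 12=4.08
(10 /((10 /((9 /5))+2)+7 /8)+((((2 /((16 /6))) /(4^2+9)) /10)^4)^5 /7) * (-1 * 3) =-15120000000000000000000000000000000000000000000000006349434394221 /4249000000000000000000000000000000000000000000000000000000000000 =-3.56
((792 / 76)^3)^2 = 60254729561664 / 47045881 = 1280765.25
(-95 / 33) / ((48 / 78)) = -1235 / 264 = -4.68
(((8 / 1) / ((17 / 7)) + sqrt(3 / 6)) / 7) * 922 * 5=2305 * sqrt(2) / 7 + 36880 / 17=2635.09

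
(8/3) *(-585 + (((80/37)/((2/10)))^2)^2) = 196028926520/5622483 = 34865.19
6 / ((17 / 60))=360 / 17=21.18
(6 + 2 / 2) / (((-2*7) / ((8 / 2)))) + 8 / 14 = -10 / 7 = -1.43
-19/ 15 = -1.27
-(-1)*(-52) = -52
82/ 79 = 1.04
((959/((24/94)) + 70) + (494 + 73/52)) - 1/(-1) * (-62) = 166120/39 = 4259.49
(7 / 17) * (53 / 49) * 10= 530 / 119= 4.45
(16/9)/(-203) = -16/1827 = -0.01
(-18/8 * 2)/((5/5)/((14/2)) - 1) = 21/4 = 5.25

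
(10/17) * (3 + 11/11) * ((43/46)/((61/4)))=3440/23851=0.14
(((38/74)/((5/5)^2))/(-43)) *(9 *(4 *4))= -1.72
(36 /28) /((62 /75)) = 675 /434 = 1.56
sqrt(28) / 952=sqrt(7) / 476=0.01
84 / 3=28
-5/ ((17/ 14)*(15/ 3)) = -14/ 17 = -0.82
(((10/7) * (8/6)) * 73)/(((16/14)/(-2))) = -730/3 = -243.33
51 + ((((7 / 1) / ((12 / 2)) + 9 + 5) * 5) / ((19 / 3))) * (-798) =-9504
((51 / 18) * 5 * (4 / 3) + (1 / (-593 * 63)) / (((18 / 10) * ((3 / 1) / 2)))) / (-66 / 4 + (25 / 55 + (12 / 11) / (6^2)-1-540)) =-419167760 / 12360860253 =-0.03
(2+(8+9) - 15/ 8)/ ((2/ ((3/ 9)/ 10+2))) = 17.41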